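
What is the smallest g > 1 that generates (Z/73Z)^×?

φ(73) = 73 − 1 = 72 = 2^3 · 3^2.
g is a primitive root iff g^(72/q) ≢ 1 (mod 73) for each prime q ∈ {2, 3}.
g = 2: 2^36 ≡ 1 — hits 1, so not a primitive root.
g = 3: 3^36 ≡ 1 — hits 1, so not a primitive root.
g = 4: 4^36 ≡ 1 — hits 1, so not a primitive root.
g = 5: 5^36 ≡ 72; 5^24 ≡ 8 — none is 1, so 5 is a primitive root.
Hence the least primitive root of 73 is 5.

5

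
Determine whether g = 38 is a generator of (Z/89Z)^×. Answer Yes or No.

Yes

φ(89) = 89 − 1 = 88 = 2^3 · 11.
An element g generates (Z/89Z)^× iff g^(88/q) ≢ 1 (mod 89) for each prime q ∈ {2, 11}.
38^44 ≡ 88 (mod 89)  [q = 2: ≢ 1 ✓]
38^8 ≡ 67 (mod 89)  [q = 11: ≢ 1 ✓]
None equal 1, so ord_89(38) = 88: 38 is a primitive root.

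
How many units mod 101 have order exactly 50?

20

φ(101) = 101 − 1 = 100 = 2^2 · 5^2.
Since (Z/101Z)^× is cyclic of order 100, the number of elements of order d is φ(d) when d | 100 and 0 otherwise.
50 = 2 · 5^2 divides 100, and φ(50) = 20.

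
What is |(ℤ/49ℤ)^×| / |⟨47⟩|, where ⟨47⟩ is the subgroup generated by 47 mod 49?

ord(47) | φ(49) = φ(7^2) = 7·(7−1) = 42 = 2 · 3 · 7.
Divisors of 42: 1, 2, 3, 6, 7, 14, 21, 42.
Test each divisor d:
47^1 ≡ 47
47^2 ≡ 4
47^3 ≡ 41
47^6 ≡ 15
47^7 ≡ 19
47^14 ≡ 18
47^21 ≡ 48
47^42 ≡ 1
So ord_49(47) = 42, hence |⟨47⟩| = 42.
[(Z/49Z)^× : ⟨47⟩] = 42/42 = 1.

1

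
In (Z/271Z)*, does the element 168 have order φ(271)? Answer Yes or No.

Yes

φ(271) = 271 − 1 = 270 = 2 · 3^3 · 5.
Test 168^(270/q) mod 271 for each prime factor q of 270:
168^135 ≡ 270 (mod 271)  [q = 2: ≢ 1 ✓]
168^90 ≡ 242 (mod 271)  [q = 3: ≢ 1 ✓]
168^54 ≡ 10 (mod 271)  [q = 5: ≢ 1 ✓]
All checks pass, so 168 has order 270 and is a primitive root modulo 271.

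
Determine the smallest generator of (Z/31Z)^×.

3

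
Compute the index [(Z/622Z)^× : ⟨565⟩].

The order of 565 must divide φ(622) = φ(2)·φ(311) = 1·310 = 310 = 2 · 5 · 31.
Divisors of 310: 1, 2, 5, 10, 31, 62, 155, 310.
Check 565^d mod 622 for each divisor in increasing order:
565^1 ≡ 565 (mod 622)
565^2 ≡ 139 (mod 622)
565^5 ≡ 265 (mod 622)
565^10 ≡ 561 (mod 622)
565^31 ≡ 317 (mod 622)
565^62 ≡ 347 (mod 622)
565^155 ≡ 1 (mod 622) ✓
Thus |⟨565⟩| = ord(565) = 155.
The index is φ(622) / ord(565) = 310 / 155 = 2.

2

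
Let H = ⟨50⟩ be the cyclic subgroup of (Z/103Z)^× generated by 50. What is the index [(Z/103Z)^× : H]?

2

Since 50 ∈ (Z/103Z)^×, its order divides φ(103) = 103 − 1 = 102 = 2 · 3 · 17.
Divisors of 102: 1, 2, 3, 6, 17, 34, 51, 102.
Evaluate successive powers at the divisors of 102:
50^1 ≡ 50 (mod 103)
50^2 ≡ 28 (mod 103)
50^3 ≡ 61 (mod 103)
50^6 ≡ 13 (mod 103)
50^17 ≡ 46 (mod 103)
50^34 ≡ 56 (mod 103)
50^51 ≡ 1 (mod 103) ✓
So ord_103(50) = 51, hence |⟨50⟩| = 51.
[(Z/103Z)^× : ⟨50⟩] = 102/51 = 2.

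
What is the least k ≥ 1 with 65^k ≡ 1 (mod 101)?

10

ord(65) | φ(101) = 101 − 1 = 100 = 2^2 · 5^2.
Divisors of 100: 1, 2, 4, 5, 10, 20, 25, 50, 100.
Test each divisor d:
65^1 ≡ 65 (mod 101)
65^2 ≡ 84 (mod 101)
65^4 ≡ 87 (mod 101)
65^5 ≡ 100 (mod 101)
65^10 ≡ 1 (mod 101) ✓
The smallest such exponent is 10, so the order of 65 is 10.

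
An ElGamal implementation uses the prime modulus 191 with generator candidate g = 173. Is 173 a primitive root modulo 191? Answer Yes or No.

φ(191) = 191 − 1 = 190 = 2 · 5 · 19.
It suffices to check that the order of 173 is not a proper divisor of 190: compute 173^(190/q) for q ∈ {2, 5, 19}.
173^95 ≡ 190 (mod 191)  [q = 2: ≢ 1 ✓]
173^38 ≡ 39 (mod 191)  [q = 5: ≢ 1 ✓]
173^10 ≡ 25 (mod 191)  [q = 19: ≢ 1 ✓]
Every test exponent gives a nontrivial residue, hence 173 generates the full group.

Yes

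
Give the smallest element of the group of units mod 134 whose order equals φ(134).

7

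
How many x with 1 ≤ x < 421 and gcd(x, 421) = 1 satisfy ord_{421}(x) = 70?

24

φ(421) = 421 − 1 = 420 = 2^2 · 3 · 5 · 7.
Since (Z/421Z)^× is cyclic of order 420, the number of elements of order d is φ(d) when d | 420 and 0 otherwise.
70 = 2 · 5 · 7 divides 420, and φ(70) = 24.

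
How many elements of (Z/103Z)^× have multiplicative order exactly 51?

32

φ(103) = 103 − 1 = 102 = 2 · 3 · 17.
Since (Z/103Z)^× is cyclic of order 102, the number of elements of order d is φ(d) when d | 102 and 0 otherwise.
51 = 3 · 17 divides 102, and φ(51) = 32.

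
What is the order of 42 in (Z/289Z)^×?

Since 42 ∈ (Z/289Z)^×, its order divides φ(289) = φ(17^2) = 17·(17−1) = 272 = 2^4 · 17.
Divisors of 272: 1, 2, 4, 8, 16, 17, 34, 68, 136, 272.
Evaluate successive powers at the divisors of 272:
42^1 ≡ 42 (mod 289)
42^2 ≡ 30 (mod 289)
42^4 ≡ 33 (mod 289)
42^8 ≡ 222 (mod 289)
42^16 ≡ 154 (mod 289)
42^17 ≡ 110 (mod 289)
42^34 ≡ 251 (mod 289)
42^68 ≡ 288 (mod 289)
42^136 ≡ 1 (mod 289) ✓
Therefore the multiplicative order of 42 modulo 289 is 136.

136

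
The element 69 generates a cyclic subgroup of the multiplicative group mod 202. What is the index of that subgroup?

5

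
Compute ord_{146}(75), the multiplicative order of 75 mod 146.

The order of 75 must divide φ(146) = φ(2)·φ(73) = 1·72 = 72 = 2^3 · 3^2.
Divisors of 72: 1, 2, 3, 4, 6, 8, 9, 12, 18, 24, 36, 72.
Test each divisor d:
75^1 ≡ 75 (mod 146)
75^2 ≡ 77 (mod 146)
75^3 ≡ 81 (mod 146)
75^4 ≡ 89 (mod 146)
75^6 ≡ 137 (mod 146)
75^8 ≡ 37 (mod 146)
75^9 ≡ 1 (mod 146) ✓
Therefore the multiplicative order of 75 modulo 146 is 9.

9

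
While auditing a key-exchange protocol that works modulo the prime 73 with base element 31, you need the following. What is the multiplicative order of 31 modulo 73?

The order of 31 must divide φ(73) = 73 − 1 = 72 = 2^3 · 3^2.
Divisors of 72: 1, 2, 3, 4, 6, 8, 9, 12, 18, 24, 36, 72.
Compute 31^d (mod 73) for the divisors d until we hit 1:
31^1 ≡ 31
31^2 ≡ 12
31^3 ≡ 7
31^4 ≡ 71
31^6 ≡ 49
31^8 ≡ 4
31^9 ≡ 51
31^12 ≡ 65
31^18 ≡ 46
31^24 ≡ 64
31^36 ≡ 72
31^72 ≡ 1
Therefore the multiplicative order of 31 modulo 73 is 72.

72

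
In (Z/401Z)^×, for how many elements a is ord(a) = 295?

0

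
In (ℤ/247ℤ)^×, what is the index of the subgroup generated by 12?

The order of 12 must divide φ(247) = φ(13·19) = (13−1)·(19−1) = 12·18 = 216 = 2^3 · 3^3.
Divisors of 216: 1, 2, 3, 4, 6, 8, 9, 12, 18, 24, 27, 36, 54, 72, 108, 216.
Check 12^d mod 247 for each divisor in increasing order:
12^1 ≡ 12 (mod 247)
12^2 ≡ 144 (mod 247)
12^3 ≡ 246 (mod 247)
12^4 ≡ 235 (mod 247)
12^6 ≡ 1 (mod 247) ✓
So ord_247(12) = 6, hence |⟨12⟩| = 6.
[(Z/247Z)^× : ⟨12⟩] = 216/6 = 36.

36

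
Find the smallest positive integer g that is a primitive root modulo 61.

2

φ(61) = 61 − 1 = 60 = 2^2 · 3 · 5.
g is a primitive root iff g^(60/q) ≢ 1 (mod 61) for each prime q ∈ {2, 3, 5}.
g = 2: 2^30 ≡ 60; 2^20 ≡ 47; 2^12 ≡ 9 — none is 1, so 2 is a primitive root.
So 2 is the smallest generator of (Z/61Z)^×.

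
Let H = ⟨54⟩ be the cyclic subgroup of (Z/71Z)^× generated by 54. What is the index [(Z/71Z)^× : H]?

14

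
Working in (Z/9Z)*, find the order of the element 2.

By Lagrange's theorem, ord_9(2) divides φ(9) = φ(3^2) = 3·(3−1) = 6 = 2 · 3.
Divisors of 6: 1, 2, 3, 6.
Evaluate successive powers at the divisors of 6:
2^1 ≡ 2 (mod 9)
2^2 ≡ 4 (mod 9)
2^3 ≡ 8 (mod 9)
2^6 ≡ 1 (mod 9) ✓
Hence ord(2) = 6.

6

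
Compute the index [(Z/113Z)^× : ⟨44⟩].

14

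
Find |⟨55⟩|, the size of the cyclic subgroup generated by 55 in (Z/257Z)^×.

Since 55 ∈ (Z/257Z)^×, its order divides φ(257) = 257 − 1 = 256 = 2^8.
Divisors of 256: 1, 2, 4, 8, 16, 32, 64, 128, 256.
Check 55^d mod 257 for each divisor in increasing order:
55^1 ≡ 55
55^2 ≡ 198
55^4 ≡ 140
55^8 ≡ 68
55^16 ≡ 255
55^32 ≡ 4
55^64 ≡ 16
55^128 ≡ 256
55^256 ≡ 1
Therefore the multiplicative order of 55 modulo 257 is 256.

256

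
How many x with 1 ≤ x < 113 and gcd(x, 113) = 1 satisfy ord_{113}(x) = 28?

12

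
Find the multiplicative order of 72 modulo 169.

ord(72) | φ(169) = φ(13^2) = 13·(13−1) = 156 = 2^2 · 3 · 13.
Divisors of 156: 1, 2, 3, 4, 6, 12, 13, 26, 39, 52, 78, 156.
Test each divisor d:
72^1 ≡ 72
72^2 ≡ 114
72^3 ≡ 96
72^4 ≡ 152
72^6 ≡ 90
72^12 ≡ 157
72^13 ≡ 150
72^26 ≡ 23
72^39 ≡ 70
72^52 ≡ 22
72^78 ≡ 168
72^156 ≡ 1
The smallest such exponent is 156, so the order of 72 is 156.

156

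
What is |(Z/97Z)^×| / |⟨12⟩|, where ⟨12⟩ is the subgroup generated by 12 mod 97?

6

ord(12) | φ(97) = 97 − 1 = 96 = 2^5 · 3.
Divisors of 96: 1, 2, 3, 4, 6, 8, 12, 16, 24, 32, 48, 96.
Test each divisor d:
12^1 ≡ 12 (mod 97)
12^2 ≡ 47 (mod 97)
12^3 ≡ 79 (mod 97)
12^4 ≡ 75 (mod 97)
12^6 ≡ 33 (mod 97)
12^8 ≡ 96 (mod 97)
12^12 ≡ 22 (mod 97)
12^16 ≡ 1 (mod 97) ✓
The order of 12 is 16, so the subgroup it generates has 16 elements.
The index is φ(97) / ord(12) = 96 / 16 = 6.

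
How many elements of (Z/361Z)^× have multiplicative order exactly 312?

0

φ(361) = φ(19^2) = 19·(19−1) = 342 = 2 · 3^2 · 19.
Since (Z/361Z)^× is cyclic of order 342, the number of elements of order d is φ(d) when d | 342 and 0 otherwise.
Since 312 ∤ 342, the count is 0.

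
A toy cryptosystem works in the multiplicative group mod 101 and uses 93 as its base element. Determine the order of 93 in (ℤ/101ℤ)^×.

Since 93 ∈ (Z/101Z)^×, its order divides φ(101) = 101 − 1 = 100 = 2^2 · 5^2.
Divisors of 100: 1, 2, 4, 5, 10, 20, 25, 50, 100.
Evaluate successive powers at the divisors of 100:
93^1 ≡ 93 (mod 101)
93^2 ≡ 64 (mod 101)
93^4 ≡ 56 (mod 101)
93^5 ≡ 57 (mod 101)
93^10 ≡ 17 (mod 101)
93^20 ≡ 87 (mod 101)
93^25 ≡ 10 (mod 101)
93^50 ≡ 100 (mod 101)
93^100 ≡ 1 (mod 101) ✓
Therefore the multiplicative order of 93 modulo 101 is 100.

100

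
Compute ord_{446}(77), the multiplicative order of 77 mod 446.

The order of 77 must divide φ(446) = φ(2)·φ(223) = 1·222 = 222 = 2 · 3 · 37.
Divisors of 222: 1, 2, 3, 6, 37, 74, 111, 222.
Test each divisor d:
77^1 ≡ 77
77^2 ≡ 131
77^3 ≡ 275
77^6 ≡ 251
77^37 ≡ 263
77^74 ≡ 39
77^111 ≡ 445
77^222 ≡ 1
Hence ord(77) = 222.

222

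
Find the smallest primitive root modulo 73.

φ(73) = 73 − 1 = 72 = 2^3 · 3^2.
g is a primitive root iff g^(72/q) ≢ 1 (mod 73) for each prime q ∈ {2, 3}.
g = 2: 2^36 ≡ 1 — hits 1, so not a primitive root.
g = 3: 3^36 ≡ 1 — hits 1, so not a primitive root.
g = 4: 4^36 ≡ 1 — hits 1, so not a primitive root.
g = 5: 5^36 ≡ 72; 5^24 ≡ 8 — none is 1, so 5 is a primitive root.
So 5 is the smallest generator of (Z/73Z)^×.

5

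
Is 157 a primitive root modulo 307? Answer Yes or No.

φ(307) = 307 − 1 = 306 = 2 · 3^2 · 17.
157 is a primitive root mod 307 iff 157^(φ(307)/q) ≢ 1 for every prime q | φ(307), i.e. q ∈ {2, 3, 17}.
157^153 ≡ 306 (mod 307)  [q = 2: ≢ 1 ✓]
157^102 ≡ 17 (mod 307)  [q = 3: ≢ 1 ✓]
157^18 ≡ 269 (mod 307)  [q = 17: ≢ 1 ✓]
Every test exponent gives a nontrivial residue, hence 157 generates the full group.

Yes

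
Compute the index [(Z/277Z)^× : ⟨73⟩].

The order of 73 must divide φ(277) = 277 − 1 = 276 = 2^2 · 3 · 23.
Divisors of 276: 1, 2, 3, 4, 6, 12, 23, 46, 69, 92, 138, 276.
Check 73^d mod 277 for each divisor in increasing order:
73^1 ≡ 73
73^2 ≡ 66
73^3 ≡ 109
73^4 ≡ 201
73^6 ≡ 247
73^12 ≡ 69
73^23 ≡ 217
73^46 ≡ 276
73^69 ≡ 60
73^92 ≡ 1
Thus |⟨73⟩| = ord(73) = 92.
The index is φ(277) / ord(73) = 276 / 92 = 3.

3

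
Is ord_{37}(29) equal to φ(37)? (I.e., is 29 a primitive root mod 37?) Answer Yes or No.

No

φ(37) = 37 − 1 = 36 = 2^2 · 3^2.
29 is a primitive root mod 37 iff 29^(φ(37)/q) ≢ 1 for every prime q | φ(37), i.e. q ∈ {2, 3}.
29^18 ≡ 36 (mod 37)  [q = 2: ≢ 1 ✓]
29^12 ≡ 1 (mod 37)  [q = 3: ≡ 1 ✗]
Since 29^12 ≡ 1, the order of 29 divides 12 < 36, so 29 is not a primitive root.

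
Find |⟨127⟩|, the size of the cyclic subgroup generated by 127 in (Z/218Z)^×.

108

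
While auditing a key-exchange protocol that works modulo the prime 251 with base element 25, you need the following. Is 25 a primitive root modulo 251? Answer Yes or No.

No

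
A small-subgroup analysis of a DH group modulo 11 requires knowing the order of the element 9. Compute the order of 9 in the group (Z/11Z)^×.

5

The order of 9 must divide φ(11) = 11 − 1 = 10 = 2 · 5.
Divisors of 10: 1, 2, 5, 10.
Check 9^d mod 11 for each divisor in increasing order:
9^1 ≡ 9
9^2 ≡ 4
9^5 ≡ 1
So ord_11(9) = 5.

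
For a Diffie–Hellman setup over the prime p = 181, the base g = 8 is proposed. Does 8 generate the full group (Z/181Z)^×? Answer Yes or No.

φ(181) = 181 − 1 = 180 = 2^2 · 3^2 · 5.
It suffices to check that the order of 8 is not a proper divisor of 180: compute 8^(180/q) for q ∈ {2, 3, 5}.
8^90 ≡ 180 (mod 181)  [q = 2: ≢ 1 ✓]
8^60 ≡ 1 (mod 181)  [q = 3: ≡ 1 ✗]
8^36 ≡ 125 (mod 181)  [q = 5: ≢ 1 ✓]
Since 8^60 ≡ 1, the order of 8 divides 60 < 180, so 8 is not a primitive root.

No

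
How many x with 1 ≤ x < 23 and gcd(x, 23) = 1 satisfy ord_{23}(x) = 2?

1

φ(23) = 23 − 1 = 22 = 2 · 11.
(Z/23Z)^× is cyclic (|G| = 22); a cyclic group of order m has exactly φ(d) elements of each order d | m, and none otherwise.
2 | 22, and φ(2) = 2 − 1 = 1.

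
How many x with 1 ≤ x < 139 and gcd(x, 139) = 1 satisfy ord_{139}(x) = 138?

44

φ(139) = 139 − 1 = 138 = 2 · 3 · 23.
In a cyclic group of order 138, there are φ(d) elements of order d for each divisor d of 138, and zero for non-divisors.
138 = 2 · 3 · 23 divides 138, and φ(138) = 44.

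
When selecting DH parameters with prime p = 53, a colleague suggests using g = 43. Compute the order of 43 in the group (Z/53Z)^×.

Since 43 ∈ (Z/53Z)^×, its order divides φ(53) = 53 − 1 = 52 = 2^2 · 13.
Divisors of 52: 1, 2, 4, 13, 26, 52.
Test each divisor d:
43^1 ≡ 43 (mod 53)
43^2 ≡ 47 (mod 53)
43^4 ≡ 36 (mod 53)
43^13 ≡ 52 (mod 53)
43^26 ≡ 1 (mod 53) ✓
So ord_53(43) = 26.

26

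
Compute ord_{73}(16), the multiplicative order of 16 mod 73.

9

ord(16) | φ(73) = 73 − 1 = 72 = 2^3 · 3^2.
Divisors of 72: 1, 2, 3, 4, 6, 8, 9, 12, 18, 24, 36, 72.
Check 16^d mod 73 for each divisor in increasing order:
16^1 ≡ 16
16^2 ≡ 37
16^3 ≡ 8
16^4 ≡ 55
16^6 ≡ 64
16^8 ≡ 32
16^9 ≡ 1
The smallest such exponent is 9, so the order of 16 is 9.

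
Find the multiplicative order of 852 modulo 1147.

10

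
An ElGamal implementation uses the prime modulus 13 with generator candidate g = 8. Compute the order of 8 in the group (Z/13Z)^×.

4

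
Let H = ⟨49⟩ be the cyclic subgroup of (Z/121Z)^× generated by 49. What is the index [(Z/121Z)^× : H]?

By Lagrange's theorem, ord_121(49) divides φ(121) = φ(11^2) = 11·(11−1) = 110 = 2 · 5 · 11.
Divisors of 110: 1, 2, 5, 10, 11, 22, 55, 110.
Test each divisor d:
49^1 ≡ 49 (mod 121)
49^2 ≡ 102 (mod 121)
49^5 ≡ 23 (mod 121)
49^10 ≡ 45 (mod 121)
49^11 ≡ 27 (mod 121)
49^22 ≡ 3 (mod 121)
49^55 ≡ 1 (mod 121) ✓
The order of 49 is 55, so the subgroup it generates has 55 elements.
The index is φ(121) / ord(49) = 110 / 55 = 2.

2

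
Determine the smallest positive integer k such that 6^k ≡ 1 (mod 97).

The order of 6 must divide φ(97) = 97 − 1 = 96 = 2^5 · 3.
Divisors of 96: 1, 2, 3, 4, 6, 8, 12, 16, 24, 32, 48, 96.
Check 6^d mod 97 for each divisor in increasing order:
6^1 ≡ 6 (mod 97)
6^2 ≡ 36 (mod 97)
6^3 ≡ 22 (mod 97)
6^4 ≡ 35 (mod 97)
6^6 ≡ 96 (mod 97)
6^8 ≡ 61 (mod 97)
6^12 ≡ 1 (mod 97) ✓
The smallest such exponent is 12, so the order of 6 is 12.

12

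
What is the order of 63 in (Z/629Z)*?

Since 63 ∈ (Z/629Z)^×, its order divides φ(629) = φ(17·37) = (17−1)·(37−1) = 16·36 = 576 = 2^6 · 3^2.
Divisors of 576: 1, 2, 3, 4, 6, 8, 9, 12, 16, 18, 24, 32, 36, 48, 64, 72, 96, 144, 192, 288, 576.
Compute 63^d (mod 629) for the divisors d until we hit 1:
63^1 ≡ 63 (mod 629)
63^2 ≡ 195 (mod 629)
63^3 ≡ 334 (mod 629)
63^4 ≡ 285 (mod 629)
63^6 ≡ 223 (mod 629)
63^8 ≡ 84 (mod 629)
63^9 ≡ 260 (mod 629)
63^12 ≡ 38 (mod 629)
63^16 ≡ 137 (mod 629)
63^18 ≡ 297 (mod 629)
63^24 ≡ 186 (mod 629)
63^32 ≡ 528 (mod 629)
63^36 ≡ 149 (mod 629)
63^48 ≡ 1 (mod 629) ✓
The smallest such exponent is 48, so the order of 63 is 48.

48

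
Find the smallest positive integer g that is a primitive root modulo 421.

φ(421) = 421 − 1 = 420 = 2^2 · 3 · 5 · 7.
g is a primitive root iff g^(420/q) ≢ 1 (mod 421) for each prime q ∈ {2, 3, 5, 7}.
g = 2: 2^210 ≡ 420; 2^140 ≡ 400; 2^84 ≡ 279; 2^60 ≡ 370 — none is 1, so 2 is a primitive root.
Hence the least primitive root of 421 is 2.

2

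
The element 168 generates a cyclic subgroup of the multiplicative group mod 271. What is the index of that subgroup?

1

Since 168 ∈ (Z/271Z)^×, its order divides φ(271) = 271 − 1 = 270 = 2 · 3^3 · 5.
Divisors of 270: 1, 2, 3, 5, 6, 9, 10, 15, 18, 27, 30, 45, 54, 90, 135, 270.
Check 168^d mod 271 for each divisor in increasing order:
168^1 ≡ 168 (mod 271)
168^2 ≡ 40 (mod 271)
168^3 ≡ 216 (mod 271)
168^5 ≡ 239 (mod 271)
168^6 ≡ 44 (mod 271)
168^9 ≡ 19 (mod 271)
168^10 ≡ 211 (mod 271)
168^15 ≡ 23 (mod 271)
168^18 ≡ 90 (mod 271)
168^27 ≡ 84 (mod 271)
168^30 ≡ 258 (mod 271)
168^45 ≡ 243 (mod 271)
168^54 ≡ 10 (mod 271)
168^90 ≡ 242 (mod 271)
168^135 ≡ 270 (mod 271)
168^270 ≡ 1 (mod 271) ✓
Thus |⟨168⟩| = ord(168) = 270.
Index = |(Z/271Z)^×| / |⟨168⟩| = 270 / 270 = 1.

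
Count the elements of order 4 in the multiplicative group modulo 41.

2

φ(41) = 41 − 1 = 40 = 2^3 · 5.
(Z/41Z)^× is cyclic (|G| = 40); a cyclic group of order m has exactly φ(d) elements of each order d | m, and none otherwise.
4 = 2^2 divides 40, and φ(4) = 2.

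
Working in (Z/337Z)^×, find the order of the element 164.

28

By Lagrange's theorem, ord_337(164) divides φ(337) = 337 − 1 = 336 = 2^4 · 3 · 7.
Divisors of 336: 1, 2, 3, 4, 6, 7, 8, 12, 14, 16, 21, 24, 28, 42, 48, 56, 84, 112, 168, 336.
Test each divisor d:
164^1 ≡ 164 (mod 337)
164^2 ≡ 273 (mod 337)
164^3 ≡ 288 (mod 337)
164^4 ≡ 52 (mod 337)
164^6 ≡ 42 (mod 337)
164^7 ≡ 148 (mod 337)
164^8 ≡ 8 (mod 337)
164^12 ≡ 79 (mod 337)
164^14 ≡ 336 (mod 337)
164^16 ≡ 64 (mod 337)
164^21 ≡ 189 (mod 337)
164^24 ≡ 175 (mod 337)
164^28 ≡ 1 (mod 337) ✓
The smallest such exponent is 28, so the order of 164 is 28.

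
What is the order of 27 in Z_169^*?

13

By Lagrange's theorem, ord_169(27) divides φ(169) = φ(13^2) = 13·(13−1) = 156 = 2^2 · 3 · 13.
Divisors of 156: 1, 2, 3, 4, 6, 12, 13, 26, 39, 52, 78, 156.
Evaluate successive powers at the divisors of 156:
27^1 ≡ 27 (mod 169)
27^2 ≡ 53 (mod 169)
27^3 ≡ 79 (mod 169)
27^4 ≡ 105 (mod 169)
27^6 ≡ 157 (mod 169)
27^12 ≡ 144 (mod 169)
27^13 ≡ 1 (mod 169) ✓
Hence ord(27) = 13.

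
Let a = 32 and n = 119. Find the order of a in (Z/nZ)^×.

ord(32) | φ(119) = φ(7·17) = (7−1)·(17−1) = 6·16 = 96 = 2^5 · 3.
Divisors of 96: 1, 2, 3, 4, 6, 8, 12, 16, 24, 32, 48, 96.
Check 32^d mod 119 for each divisor in increasing order:
32^1 ≡ 32
32^2 ≡ 72
32^3 ≡ 43
32^4 ≡ 67
32^6 ≡ 64
32^8 ≡ 86
32^12 ≡ 50
32^16 ≡ 18
32^24 ≡ 1
Hence ord(32) = 24.

24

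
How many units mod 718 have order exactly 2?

1

φ(718) = φ(2)·φ(359) = 1·358 = 358 = 2 · 179.
In a cyclic group of order 358, there are φ(d) elements of order d for each divisor d of 358, and zero for non-divisors.
2 | 358, and φ(2) = 2 − 1 = 1.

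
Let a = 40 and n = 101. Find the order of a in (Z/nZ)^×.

100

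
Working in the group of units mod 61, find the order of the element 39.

30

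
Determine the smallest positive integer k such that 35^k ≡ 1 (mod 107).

53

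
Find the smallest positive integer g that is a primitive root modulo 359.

φ(359) = 359 − 1 = 358 = 2 · 179.
Test candidates g = 2, 3, … against the prime factors q ∈ {2, 179} of φ(359): g is a generator iff g^(358/q) ≢ 1 for every such q.
g = 2: 2^179 ≡ 1 — hits 1, so not a primitive root.
g = 3: 3^179 ≡ 1 — hits 1, so not a primitive root.
g = 4: 4^179 ≡ 1 — hits 1, so not a primitive root.
g = 5: 5^179 ≡ 1 — hits 1, so not a primitive root.
g = 6: 6^179 ≡ 1 — hits 1, so not a primitive root.
g = 7: 7^179 ≡ 358; 7^2 ≡ 49 — none is 1, so 7 is a primitive root.
Hence the least primitive root of 359 is 7.

7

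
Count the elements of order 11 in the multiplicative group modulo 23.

10

φ(23) = 23 − 1 = 22 = 2 · 11.
(Z/23Z)^× is cyclic (|G| = 22); a cyclic group of order m has exactly φ(d) elements of each order d | m, and none otherwise.
11 | 22, and φ(11) = 11 − 1 = 10.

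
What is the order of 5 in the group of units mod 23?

ord(5) | φ(23) = 23 − 1 = 22 = 2 · 11.
Divisors of 22: 1, 2, 11, 22.
Check 5^d mod 23 for each divisor in increasing order:
5^1 ≡ 5 (mod 23)
5^2 ≡ 2 (mod 23)
5^11 ≡ 22 (mod 23)
5^22 ≡ 1 (mod 23) ✓
Hence ord(5) = 22.

22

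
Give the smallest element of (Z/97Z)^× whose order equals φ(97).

5

φ(97) = 97 − 1 = 96 = 2^5 · 3.
g is a primitive root iff g^(96/q) ≢ 1 (mod 97) for each prime q ∈ {2, 3}.
g = 2: 2^48 ≡ 1 — hits 1, so not a primitive root.
g = 3: 3^48 ≡ 1 — hits 1, so not a primitive root.
g = 4: 4^48 ≡ 1 — hits 1, so not a primitive root.
g = 5: 5^48 ≡ 96; 5^32 ≡ 35 — none is 1, so 5 is a primitive root.
So 5 is the smallest generator of (Z/97Z)^×.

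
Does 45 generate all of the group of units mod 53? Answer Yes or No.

Yes

φ(53) = 53 − 1 = 52 = 2^2 · 13.
It suffices to check that the order of 45 is not a proper divisor of 52: compute 45^(52/q) for q ∈ {2, 13}.
45^26 ≡ 52 (mod 53)  [q = 2: ≢ 1 ✓]
45^4 ≡ 15 (mod 53)  [q = 13: ≢ 1 ✓]
None equal 1, so ord_53(45) = 52: 45 is a primitive root.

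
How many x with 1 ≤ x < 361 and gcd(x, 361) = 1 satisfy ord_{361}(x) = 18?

6

φ(361) = φ(19^2) = 19·(19−1) = 342 = 2 · 3^2 · 19.
(Z/361Z)^× is cyclic (|G| = 342); a cyclic group of order m has exactly φ(d) elements of each order d | m, and none otherwise.
18 = 2 · 3^2 divides 342, and φ(18) = 6.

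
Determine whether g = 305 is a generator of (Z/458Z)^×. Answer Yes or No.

φ(458) = φ(2)·φ(229) = 1·228 = 228 = 2^2 · 3 · 19.
It suffices to check that the order of 305 is not a proper divisor of 228: compute 305^(228/q) for q ∈ {2, 3, 19}.
305^114 ≡ 1 (mod 458)  [q = 2: ≡ 1 ✗]
305^76 ≡ 323 (mod 458)  [q = 3: ≢ 1 ✓]
305^12 ≡ 165 (mod 458)  [q = 19: ≢ 1 ✓]
305^114 ≡ 1 shows ord(305) | 114, strictly less than φ(458); not a primitive root.

No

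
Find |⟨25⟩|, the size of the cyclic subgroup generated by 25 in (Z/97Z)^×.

48

By Lagrange's theorem, ord_97(25) divides φ(97) = 97 − 1 = 96 = 2^5 · 3.
Divisors of 96: 1, 2, 3, 4, 6, 8, 12, 16, 24, 32, 48, 96.
Compute 25^d (mod 97) for the divisors d until we hit 1:
25^1 ≡ 25
25^2 ≡ 43
25^3 ≡ 8
25^4 ≡ 6
25^6 ≡ 64
25^8 ≡ 36
25^12 ≡ 22
25^16 ≡ 35
25^24 ≡ 96
25^32 ≡ 61
25^48 ≡ 1
Therefore the multiplicative order of 25 modulo 97 is 48.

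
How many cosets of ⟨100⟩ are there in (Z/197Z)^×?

4

ord(100) | φ(197) = 197 − 1 = 196 = 2^2 · 7^2.
Divisors of 196: 1, 2, 4, 7, 14, 28, 49, 98, 196.
Test each divisor d:
100^1 ≡ 100 (mod 197)
100^2 ≡ 150 (mod 197)
100^4 ≡ 42 (mod 197)
100^7 ≡ 191 (mod 197)
100^14 ≡ 36 (mod 197)
100^28 ≡ 114 (mod 197)
100^49 ≡ 1 (mod 197) ✓
So ord_197(100) = 49, hence |⟨100⟩| = 49.
The index is φ(197) / ord(100) = 196 / 49 = 4.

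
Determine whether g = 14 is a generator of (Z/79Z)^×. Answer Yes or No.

No

φ(79) = 79 − 1 = 78 = 2 · 3 · 13.
It suffices to check that the order of 14 is not a proper divisor of 78: compute 14^(78/q) for q ∈ {2, 3, 13}.
14^39 ≡ 78 (mod 79)  [q = 2: ≢ 1 ✓]
14^26 ≡ 1 (mod 79)  [q = 3: ≡ 1 ✗]
14^6 ≡ 46 (mod 79)  [q = 13: ≢ 1 ✓]
Since 14^26 ≡ 1, the order of 14 divides 26 < 78, so 14 is not a primitive root.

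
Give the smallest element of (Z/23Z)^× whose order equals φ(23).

5

φ(23) = 23 − 1 = 22 = 2 · 11.
Test candidates g = 2, 3, … against the prime factors q ∈ {2, 11} of φ(23): g is a generator iff g^(22/q) ≢ 1 for every such q.
g = 2: 2^11 ≡ 1 — hits 1, so not a primitive root.
g = 3: 3^11 ≡ 1 — hits 1, so not a primitive root.
g = 4: 4^11 ≡ 1 — hits 1, so not a primitive root.
g = 5: 5^11 ≡ 22; 5^2 ≡ 2 — none is 1, so 5 is a primitive root.
So 5 is the smallest generator of (Z/23Z)^×.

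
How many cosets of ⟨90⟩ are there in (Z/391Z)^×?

2

ord(90) | φ(391) = φ(17·23) = (17−1)·(23−1) = 16·22 = 352 = 2^5 · 11.
Divisors of 352: 1, 2, 4, 8, 11, 16, 22, 32, 44, 88, 176, 352.
Check 90^d mod 391 for each divisor in increasing order:
90^1 ≡ 90 (mod 391)
90^2 ≡ 280 (mod 391)
90^4 ≡ 200 (mod 391)
90^8 ≡ 118 (mod 391)
90^11 ≡ 45 (mod 391)
90^16 ≡ 239 (mod 391)
90^22 ≡ 70 (mod 391)
90^32 ≡ 35 (mod 391)
90^44 ≡ 208 (mod 391)
90^88 ≡ 254 (mod 391)
90^176 ≡ 1 (mod 391) ✓
The order of 90 is 176, so the subgroup it generates has 176 elements.
The index is φ(391) / ord(90) = 352 / 176 = 2.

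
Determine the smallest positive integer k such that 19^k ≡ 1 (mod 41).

40

Since 19 ∈ (Z/41Z)^×, its order divides φ(41) = 41 − 1 = 40 = 2^3 · 5.
Divisors of 40: 1, 2, 4, 5, 8, 10, 20, 40.
Test each divisor d:
19^1 ≡ 19
19^2 ≡ 33
19^4 ≡ 23
19^5 ≡ 27
19^8 ≡ 37
19^10 ≡ 32
19^20 ≡ 40
19^40 ≡ 1
The smallest such exponent is 40, so the order of 19 is 40.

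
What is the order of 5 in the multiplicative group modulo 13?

4

ord(5) | φ(13) = 13 − 1 = 12 = 2^2 · 3.
Divisors of 12: 1, 2, 3, 4, 6, 12.
Test each divisor d:
5^1 ≡ 5 (mod 13)
5^2 ≡ 12 (mod 13)
5^3 ≡ 8 (mod 13)
5^4 ≡ 1 (mod 13) ✓
Hence ord(5) = 4.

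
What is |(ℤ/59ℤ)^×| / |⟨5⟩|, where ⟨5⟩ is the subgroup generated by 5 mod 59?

2

ord(5) | φ(59) = 59 − 1 = 58 = 2 · 29.
Divisors of 58: 1, 2, 29, 58.
Evaluate successive powers at the divisors of 58:
5^1 ≡ 5 (mod 59)
5^2 ≡ 25 (mod 59)
5^29 ≡ 1 (mod 59) ✓
The order of 5 is 29, so the subgroup it generates has 29 elements.
Index = |(Z/59Z)^×| / |⟨5⟩| = 58 / 29 = 2.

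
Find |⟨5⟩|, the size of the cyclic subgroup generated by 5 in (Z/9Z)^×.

6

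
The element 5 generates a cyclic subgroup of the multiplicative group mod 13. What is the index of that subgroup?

Since 5 ∈ (Z/13Z)^×, its order divides φ(13) = 13 − 1 = 12 = 2^2 · 3.
Divisors of 12: 1, 2, 3, 4, 6, 12.
Evaluate successive powers at the divisors of 12:
5^1 ≡ 5 (mod 13)
5^2 ≡ 12 (mod 13)
5^3 ≡ 8 (mod 13)
5^4 ≡ 1 (mod 13) ✓
The order of 5 is 4, so the subgroup it generates has 4 elements.
Index = |(Z/13Z)^×| / |⟨5⟩| = 12 / 4 = 3.

3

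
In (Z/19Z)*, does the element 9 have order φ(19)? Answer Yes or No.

φ(19) = 19 − 1 = 18 = 2 · 3^2.
An element g generates (Z/19Z)^× iff g^(18/q) ≢ 1 (mod 19) for each prime q ∈ {2, 3}.
9^9 ≡ 1 (mod 19)  [q = 2: ≡ 1 ✗]
9^6 ≡ 11 (mod 19)  [q = 3: ≢ 1 ✓]
Since 9^9 ≡ 1, the order of 9 divides 9 < 18, so 9 is not a primitive root.

No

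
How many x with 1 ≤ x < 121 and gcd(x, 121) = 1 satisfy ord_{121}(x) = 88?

0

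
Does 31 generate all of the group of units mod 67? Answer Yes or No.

Yes

φ(67) = 67 − 1 = 66 = 2 · 3 · 11.
An element g generates (Z/67Z)^× iff g^(66/q) ≢ 1 (mod 67) for each prime q ∈ {2, 3, 11}.
31^33 ≡ 66 (mod 67)  [q = 2: ≢ 1 ✓]
31^22 ≡ 29 (mod 67)  [q = 3: ≢ 1 ✓]
31^6 ≡ 40 (mod 67)  [q = 11: ≢ 1 ✓]
All checks pass, so 31 has order 66 and is a primitive root modulo 67.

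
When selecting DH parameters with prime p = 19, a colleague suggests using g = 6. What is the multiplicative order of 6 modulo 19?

9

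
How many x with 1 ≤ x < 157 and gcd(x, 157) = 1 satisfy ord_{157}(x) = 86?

φ(157) = 157 − 1 = 156 = 2^2 · 3 · 13.
Since (Z/157Z)^× is cyclic of order 156, the number of elements of order d is φ(d) when d | 156 and 0 otherwise.
Here 156 is not a multiple of 86, so there are no elements of order 86.

0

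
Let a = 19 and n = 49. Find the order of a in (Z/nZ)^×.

The order of 19 must divide φ(49) = φ(7^2) = 7·(7−1) = 42 = 2 · 3 · 7.
Divisors of 42: 1, 2, 3, 6, 7, 14, 21, 42.
Compute 19^d (mod 49) for the divisors d until we hit 1:
19^1 ≡ 19 (mod 49)
19^2 ≡ 18 (mod 49)
19^3 ≡ 48 (mod 49)
19^6 ≡ 1 (mod 49) ✓
The smallest such exponent is 6, so the order of 19 is 6.

6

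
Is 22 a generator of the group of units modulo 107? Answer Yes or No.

φ(107) = 107 − 1 = 106 = 2 · 53.
An element g generates (Z/107Z)^× iff g^(106/q) ≢ 1 (mod 107) for each prime q ∈ {2, 53}.
22^53 ≡ 106 (mod 107)  [q = 2: ≢ 1 ✓]
22^2 ≡ 56 (mod 107)  [q = 53: ≢ 1 ✓]
None equal 1, so ord_107(22) = 106: 22 is a primitive root.

Yes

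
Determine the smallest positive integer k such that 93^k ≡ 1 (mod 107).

Since 93 ∈ (Z/107Z)^×, its order divides φ(107) = 107 − 1 = 106 = 2 · 53.
Divisors of 106: 1, 2, 53, 106.
Test each divisor d:
93^1 ≡ 93 (mod 107)
93^2 ≡ 89 (mod 107)
93^53 ≡ 106 (mod 107)
93^106 ≡ 1 (mod 107) ✓
The smallest such exponent is 106, so the order of 93 is 106.

106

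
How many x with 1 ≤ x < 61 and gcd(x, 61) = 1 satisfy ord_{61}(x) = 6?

2

φ(61) = 61 − 1 = 60 = 2^2 · 3 · 5.
(Z/61Z)^× is cyclic (|G| = 60); a cyclic group of order m has exactly φ(d) elements of each order d | m, and none otherwise.
6 = 2 · 3 divides 60, and φ(6) = 2.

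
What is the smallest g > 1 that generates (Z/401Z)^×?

φ(401) = 401 − 1 = 400 = 2^4 · 5^2.
g is a primitive root iff g^(400/q) ≢ 1 (mod 401) for each prime q ∈ {2, 5}.
g = 2: 2^200 ≡ 1 — hits 1, so not a primitive root.
g = 3: 3^200 ≡ 400; 3^80 ≡ 72 — none is 1, so 3 is a primitive root.
The smallest primitive root modulo 401 is 3.

3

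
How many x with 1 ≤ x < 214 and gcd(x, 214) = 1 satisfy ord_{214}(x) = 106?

φ(214) = φ(2)·φ(107) = 1·106 = 106 = 2 · 53.
Since (Z/214Z)^× is cyclic of order 106, the number of elements of order d is φ(d) when d | 106 and 0 otherwise.
106 = 2 · 53 divides 106, and φ(106) = 52.

52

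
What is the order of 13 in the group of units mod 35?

4

By Lagrange's theorem, ord_35(13) divides φ(35) = φ(5·7) = (5−1)·(7−1) = 4·6 = 24 = 2^3 · 3.
Divisors of 24: 1, 2, 3, 4, 6, 8, 12, 24.
Compute 13^d (mod 35) for the divisors d until we hit 1:
13^1 ≡ 13
13^2 ≡ 29
13^3 ≡ 27
13^4 ≡ 1
The smallest such exponent is 4, so the order of 13 is 4.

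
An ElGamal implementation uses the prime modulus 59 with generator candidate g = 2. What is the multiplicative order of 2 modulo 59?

Since 2 ∈ (Z/59Z)^×, its order divides φ(59) = 59 − 1 = 58 = 2 · 29.
Divisors of 58: 1, 2, 29, 58.
Compute 2^d (mod 59) for the divisors d until we hit 1:
2^1 ≡ 2 (mod 59)
2^2 ≡ 4 (mod 59)
2^29 ≡ 58 (mod 59)
2^58 ≡ 1 (mod 59) ✓
Therefore the multiplicative order of 2 modulo 59 is 58.

58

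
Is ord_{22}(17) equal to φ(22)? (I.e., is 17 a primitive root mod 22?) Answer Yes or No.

φ(22) = φ(2)·φ(11) = 1·10 = 10 = 2 · 5.
17 is a primitive root mod 22 iff 17^(φ(22)/q) ≢ 1 for every prime q | φ(22), i.e. q ∈ {2, 5}.
17^5 ≡ 21 (mod 22)  [q = 2: ≢ 1 ✓]
17^2 ≡ 3 (mod 22)  [q = 5: ≢ 1 ✓]
All checks pass, so 17 has order 10 and is a primitive root modulo 22.

Yes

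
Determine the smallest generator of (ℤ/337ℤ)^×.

10

φ(337) = 337 − 1 = 336 = 2^4 · 3 · 7.
g is a primitive root iff g^(336/q) ≢ 1 (mod 337) for each prime q ∈ {2, 3, 7}.
g = 2: 2^168 ≡ 1 — hits 1, so not a primitive root.
g = 3: 3^168 ≡ 1 — hits 1, so not a primitive root.
g = 4: 4^168 ≡ 1 — hits 1, so not a primitive root.
g = 5: 5^168 ≡ 336; 5^112 ≡ 1 — hits 1, so not a primitive root.
g = 6: 6^168 ≡ 1 — hits 1, so not a primitive root.
g = 7: 7^168 ≡ 1 — hits 1, so not a primitive root.
g = 8: 8^168 ≡ 1 — hits 1, so not a primitive root.
g = 9: 9^168 ≡ 1 — hits 1, so not a primitive root.
g = 10: 10^168 ≡ 336; 10^112 ≡ 128; 10^48 ≡ 175 — none is 1, so 10 is a primitive root.
Hence the least primitive root of 337 is 10.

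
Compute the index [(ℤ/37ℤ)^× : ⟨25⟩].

2

ord(25) | φ(37) = 37 − 1 = 36 = 2^2 · 3^2.
Divisors of 36: 1, 2, 3, 4, 6, 9, 12, 18, 36.
Evaluate successive powers at the divisors of 36:
25^1 ≡ 25 (mod 37)
25^2 ≡ 33 (mod 37)
25^3 ≡ 11 (mod 37)
25^4 ≡ 16 (mod 37)
25^6 ≡ 10 (mod 37)
25^9 ≡ 36 (mod 37)
25^12 ≡ 26 (mod 37)
25^18 ≡ 1 (mod 37) ✓
Thus |⟨25⟩| = ord(25) = 18.
The index is φ(37) / ord(25) = 36 / 18 = 2.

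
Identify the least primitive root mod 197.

φ(197) = 197 − 1 = 196 = 2^2 · 7^2.
g is a primitive root iff g^(196/q) ≢ 1 (mod 197) for each prime q ∈ {2, 7}.
g = 2: 2^98 ≡ 196; 2^28 ≡ 104 — none is 1, so 2 is a primitive root.
So 2 is the smallest generator of (Z/197Z)^×.

2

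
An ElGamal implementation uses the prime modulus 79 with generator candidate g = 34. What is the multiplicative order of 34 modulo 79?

78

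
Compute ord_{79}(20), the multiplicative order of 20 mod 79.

ord(20) | φ(79) = 79 − 1 = 78 = 2 · 3 · 13.
Divisors of 78: 1, 2, 3, 6, 13, 26, 39, 78.
Test each divisor d:
20^1 ≡ 20 (mod 79)
20^2 ≡ 5 (mod 79)
20^3 ≡ 21 (mod 79)
20^6 ≡ 46 (mod 79)
20^13 ≡ 55 (mod 79)
20^26 ≡ 23 (mod 79)
20^39 ≡ 1 (mod 79) ✓
Hence ord(20) = 39.

39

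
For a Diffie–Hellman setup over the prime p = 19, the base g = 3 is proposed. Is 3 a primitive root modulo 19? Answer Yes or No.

φ(19) = 19 − 1 = 18 = 2 · 3^2.
It suffices to check that the order of 3 is not a proper divisor of 18: compute 3^(18/q) for q ∈ {2, 3}.
3^9 ≡ 18 (mod 19)  [q = 2: ≢ 1 ✓]
3^6 ≡ 7 (mod 19)  [q = 3: ≢ 1 ✓]
All checks pass, so 3 has order 18 and is a primitive root modulo 19.

Yes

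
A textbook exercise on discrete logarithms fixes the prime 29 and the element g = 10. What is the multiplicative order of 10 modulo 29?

28

By Lagrange's theorem, ord_29(10) divides φ(29) = 29 − 1 = 28 = 2^2 · 7.
Divisors of 28: 1, 2, 4, 7, 14, 28.
Evaluate successive powers at the divisors of 28:
10^1 ≡ 10 (mod 29)
10^2 ≡ 13 (mod 29)
10^4 ≡ 24 (mod 29)
10^7 ≡ 17 (mod 29)
10^14 ≡ 28 (mod 29)
10^28 ≡ 1 (mod 29) ✓
So ord_29(10) = 28.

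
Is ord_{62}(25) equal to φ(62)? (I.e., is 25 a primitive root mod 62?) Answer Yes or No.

No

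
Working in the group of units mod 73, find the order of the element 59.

The order of 59 must divide φ(73) = 73 − 1 = 72 = 2^3 · 3^2.
Divisors of 72: 1, 2, 3, 4, 6, 8, 9, 12, 18, 24, 36, 72.
Evaluate successive powers at the divisors of 72:
59^1 ≡ 59 (mod 73)
59^2 ≡ 50 (mod 73)
59^3 ≡ 30 (mod 73)
59^4 ≡ 18 (mod 73)
59^6 ≡ 24 (mod 73)
59^8 ≡ 32 (mod 73)
59^9 ≡ 63 (mod 73)
59^12 ≡ 65 (mod 73)
59^18 ≡ 27 (mod 73)
59^24 ≡ 64 (mod 73)
59^36 ≡ 72 (mod 73)
59^72 ≡ 1 (mod 73) ✓
So ord_73(59) = 72.

72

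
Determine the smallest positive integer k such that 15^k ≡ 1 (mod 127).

ord(15) | φ(127) = 127 − 1 = 126 = 2 · 3^2 · 7.
Divisors of 126: 1, 2, 3, 6, 7, 9, 14, 18, 21, 42, 63, 126.
Check 15^d mod 127 for each divisor in increasing order:
15^1 ≡ 15 (mod 127)
15^2 ≡ 98 (mod 127)
15^3 ≡ 73 (mod 127)
15^6 ≡ 122 (mod 127)
15^7 ≡ 52 (mod 127)
15^9 ≡ 16 (mod 127)
15^14 ≡ 37 (mod 127)
15^18 ≡ 2 (mod 127)
15^21 ≡ 19 (mod 127)
15^42 ≡ 107 (mod 127)
15^63 ≡ 1 (mod 127) ✓
Therefore the multiplicative order of 15 modulo 127 is 63.

63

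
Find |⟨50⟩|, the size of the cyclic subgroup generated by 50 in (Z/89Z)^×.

22

ord(50) | φ(89) = 89 − 1 = 88 = 2^3 · 11.
Divisors of 88: 1, 2, 4, 8, 11, 22, 44, 88.
Test each divisor d:
50^1 ≡ 50
50^2 ≡ 8
50^4 ≡ 64
50^8 ≡ 2
50^11 ≡ 88
50^22 ≡ 1
The smallest such exponent is 22, so the order of 50 is 22.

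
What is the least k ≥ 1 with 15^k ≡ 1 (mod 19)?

The order of 15 must divide φ(19) = 19 − 1 = 18 = 2 · 3^2.
Divisors of 18: 1, 2, 3, 6, 9, 18.
Test each divisor d:
15^1 ≡ 15
15^2 ≡ 16
15^3 ≡ 12
15^6 ≡ 11
15^9 ≡ 18
15^18 ≡ 1
The smallest such exponent is 18, so the order of 15 is 18.

18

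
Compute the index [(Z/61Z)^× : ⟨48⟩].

10

ord(48) | φ(61) = 61 − 1 = 60 = 2^2 · 3 · 5.
Divisors of 60: 1, 2, 3, 4, 5, 6, 10, 12, 15, 20, 30, 60.
Evaluate successive powers at the divisors of 60:
48^1 ≡ 48 (mod 61)
48^2 ≡ 47 (mod 61)
48^3 ≡ 60 (mod 61)
48^4 ≡ 13 (mod 61)
48^5 ≡ 14 (mod 61)
48^6 ≡ 1 (mod 61) ✓
Thus |⟨48⟩| = ord(48) = 6.
Index = |(Z/61Z)^×| / |⟨48⟩| = 60 / 6 = 10.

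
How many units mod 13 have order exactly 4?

φ(13) = 13 − 1 = 12 = 2^2 · 3.
Since (Z/13Z)^× is cyclic of order 12, the number of elements of order d is φ(d) when d | 12 and 0 otherwise.
4 = 2^2 divides 12, and φ(4) = 2.

2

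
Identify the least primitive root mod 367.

6

φ(367) = 367 − 1 = 366 = 2 · 3 · 61.
g is a primitive root iff g^(366/q) ≢ 1 (mod 367) for each prime q ∈ {2, 3, 61}.
g = 2: 2^183 ≡ 1 — hits 1, so not a primitive root.
g = 3: 3^183 ≡ 366; 3^122 ≡ 1 — hits 1, so not a primitive root.
g = 4: 4^183 ≡ 1 — hits 1, so not a primitive root.
g = 5: 5^183 ≡ 366; 5^122 ≡ 1 — hits 1, so not a primitive root.
g = 6: 6^183 ≡ 366; 6^122 ≡ 283; 6^6 ≡ 47 — none is 1, so 6 is a primitive root.
So 6 is the smallest generator of (Z/367Z)^×.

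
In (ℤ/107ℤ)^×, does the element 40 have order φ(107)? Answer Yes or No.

φ(107) = 107 − 1 = 106 = 2 · 53.
It suffices to check that the order of 40 is not a proper divisor of 106: compute 40^(106/q) for q ∈ {2, 53}.
40^53 ≡ 1 (mod 107)  [q = 2: ≡ 1 ✗]
40^2 ≡ 102 (mod 107)  [q = 53: ≢ 1 ✓]
Since 40^53 ≡ 1, the order of 40 divides 53 < 106, so 40 is not a primitive root.

No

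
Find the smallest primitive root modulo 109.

φ(109) = 109 − 1 = 108 = 2^2 · 3^3.
g is a primitive root iff g^(108/q) ≢ 1 (mod 109) for each prime q ∈ {2, 3}.
g = 2: 2^54 ≡ 108; 2^36 ≡ 1 — hits 1, so not a primitive root.
g = 3: 3^54 ≡ 1 — hits 1, so not a primitive root.
g = 4: 4^54 ≡ 1 — hits 1, so not a primitive root.
g = 5: 5^54 ≡ 1 — hits 1, so not a primitive root.
g = 6: 6^54 ≡ 108; 6^36 ≡ 63 — none is 1, so 6 is a primitive root.
The smallest primitive root modulo 109 is 6.

6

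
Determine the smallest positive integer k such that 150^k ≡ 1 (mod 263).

131

The order of 150 must divide φ(263) = 263 − 1 = 262 = 2 · 131.
Divisors of 262: 1, 2, 131, 262.
Compute 150^d (mod 263) for the divisors d until we hit 1:
150^1 ≡ 150
150^2 ≡ 145
150^131 ≡ 1
The smallest such exponent is 131, so the order of 150 is 131.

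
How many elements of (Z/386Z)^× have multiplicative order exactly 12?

4

φ(386) = φ(2)·φ(193) = 1·192 = 192 = 2^6 · 3.
(Z/386Z)^× is cyclic (|G| = 192); a cyclic group of order m has exactly φ(d) elements of each order d | m, and none otherwise.
12 = 2^2 · 3 divides 192, and φ(12) = 4.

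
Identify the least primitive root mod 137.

3

φ(137) = 137 − 1 = 136 = 2^3 · 17.
g is a primitive root iff g^(136/q) ≢ 1 (mod 137) for each prime q ∈ {2, 17}.
g = 2: 2^68 ≡ 1 — hits 1, so not a primitive root.
g = 3: 3^68 ≡ 136; 3^8 ≡ 122 — none is 1, so 3 is a primitive root.
So 3 is the smallest generator of (Z/137Z)^×.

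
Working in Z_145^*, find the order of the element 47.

Since 47 ∈ (Z/145Z)^×, its order divides φ(145) = φ(5·29) = (5−1)·(29−1) = 4·28 = 112 = 2^4 · 7.
Divisors of 112: 1, 2, 4, 7, 8, 14, 16, 28, 56, 112.
Compute 47^d (mod 145) for the divisors d until we hit 1:
47^1 ≡ 47
47^2 ≡ 34
47^4 ≡ 141
47^7 ≡ 133
47^8 ≡ 16
47^14 ≡ 144
47^16 ≡ 111
47^28 ≡ 1
So ord_145(47) = 28.

28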